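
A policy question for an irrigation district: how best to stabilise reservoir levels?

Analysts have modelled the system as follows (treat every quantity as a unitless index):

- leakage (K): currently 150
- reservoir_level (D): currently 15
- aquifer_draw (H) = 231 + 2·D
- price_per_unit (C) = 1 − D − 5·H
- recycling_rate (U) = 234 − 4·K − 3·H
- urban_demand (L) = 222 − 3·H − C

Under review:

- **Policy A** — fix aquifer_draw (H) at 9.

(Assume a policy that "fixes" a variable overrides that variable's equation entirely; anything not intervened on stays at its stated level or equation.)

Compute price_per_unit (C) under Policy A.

Policy A (H := 9):
  D = 15
  H = 9
  C = 1 − 15 − 5·9 = -59

-59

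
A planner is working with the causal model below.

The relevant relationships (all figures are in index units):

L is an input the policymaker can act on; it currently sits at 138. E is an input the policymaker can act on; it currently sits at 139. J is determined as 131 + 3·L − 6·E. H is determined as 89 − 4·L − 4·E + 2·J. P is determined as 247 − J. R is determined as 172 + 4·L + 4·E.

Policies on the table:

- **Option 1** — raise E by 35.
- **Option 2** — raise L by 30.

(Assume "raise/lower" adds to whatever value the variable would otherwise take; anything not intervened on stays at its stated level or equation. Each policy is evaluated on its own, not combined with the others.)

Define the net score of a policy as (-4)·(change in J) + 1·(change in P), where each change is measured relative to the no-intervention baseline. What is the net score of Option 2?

-450

Baseline:
  L = 138
  E = 139
  J = 131 + 3·138 − 6·139 = -289
  P = 247 − (-289) = 536
Option 2 (L + 30):
  L = 138 + 30 = 168
  E = 139
  J = 131 + 3·168 − 6·139 = -199
  P = 247 − (-199) = 446
ΔJ = -199 − (-289) = 90; ΔP = 446 − 536 = -90
Score = (-4)·90 + 1·(-90) = -450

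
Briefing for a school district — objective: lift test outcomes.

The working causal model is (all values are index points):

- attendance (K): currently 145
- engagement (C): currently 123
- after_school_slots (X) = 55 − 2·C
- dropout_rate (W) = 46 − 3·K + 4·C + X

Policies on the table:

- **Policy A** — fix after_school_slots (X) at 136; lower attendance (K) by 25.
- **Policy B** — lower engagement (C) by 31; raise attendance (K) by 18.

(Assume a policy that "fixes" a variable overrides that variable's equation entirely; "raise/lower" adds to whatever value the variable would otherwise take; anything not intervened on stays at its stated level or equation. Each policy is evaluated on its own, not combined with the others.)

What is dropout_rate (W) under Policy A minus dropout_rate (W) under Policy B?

Policy A (X := 136, K − 25):
  K = 145 − 25 = 120
  C = 123
  X = 136
  W = 46 − 3·120 + 4·123 + 136 = 314
Policy B (C − 31, K + 18):
  K = 145 + 18 = 163
  C = 123 − 31 = 92
  X = 55 − 2·92 = -129
  W = 46 − 3·163 + 4·92 + (-129) = -204
W: 314 − (-204) = 518

518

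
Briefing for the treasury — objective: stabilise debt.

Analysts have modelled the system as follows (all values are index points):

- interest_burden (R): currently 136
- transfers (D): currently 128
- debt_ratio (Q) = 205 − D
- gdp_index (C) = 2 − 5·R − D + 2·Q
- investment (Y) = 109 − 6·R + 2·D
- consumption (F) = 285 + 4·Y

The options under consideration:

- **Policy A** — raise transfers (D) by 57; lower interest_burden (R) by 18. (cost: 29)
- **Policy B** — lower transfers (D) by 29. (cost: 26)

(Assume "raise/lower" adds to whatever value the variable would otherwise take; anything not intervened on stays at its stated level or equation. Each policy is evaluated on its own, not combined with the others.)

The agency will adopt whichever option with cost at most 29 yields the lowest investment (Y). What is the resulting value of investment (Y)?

-509

Policy A (D + 57, R − 18):
  R = 136 − 18 = 118
  D = 128 + 57 = 185
  Y = 109 − 6·118 + 2·185 = -229
Policy B (D − 29):
  R = 136
  D = 128 − 29 = 99
  Y = 109 − 6·136 + 2·99 = -509
Comparing — Policy A: Y=-229, Policy B: Y=-509. Lowest is -509 (Policy B).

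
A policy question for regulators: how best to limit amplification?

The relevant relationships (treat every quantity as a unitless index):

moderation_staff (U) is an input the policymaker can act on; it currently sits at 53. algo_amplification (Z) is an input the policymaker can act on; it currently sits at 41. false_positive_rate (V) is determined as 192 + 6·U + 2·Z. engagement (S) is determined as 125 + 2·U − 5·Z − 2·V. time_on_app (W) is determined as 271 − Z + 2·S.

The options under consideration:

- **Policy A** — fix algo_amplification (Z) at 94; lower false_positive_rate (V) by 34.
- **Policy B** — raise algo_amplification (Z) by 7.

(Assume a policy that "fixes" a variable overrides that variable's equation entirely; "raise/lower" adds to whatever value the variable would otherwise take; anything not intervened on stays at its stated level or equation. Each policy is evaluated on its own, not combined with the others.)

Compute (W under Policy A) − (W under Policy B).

Policy A (Z := 94, V − 34):
  U = 53
  Z = 94
  V = 192 + 6·53 + 2·94 (−34 from intervention) = 664
  S = 125 + 2·53 − 5·94 − 2·664 = -1567
  W = 271 − 94 + 2·(-1567) = -2957
Policy B (Z + 7):
  U = 53
  Z = 41 + 7 = 48
  V = 192 + 6·53 + 2·48 = 606
  S = 125 + 2·53 − 5·48 − 2·606 = -1221
  W = 271 − 48 + 2·(-1221) = -2219
W: -2957 − (-2219) = -738

-738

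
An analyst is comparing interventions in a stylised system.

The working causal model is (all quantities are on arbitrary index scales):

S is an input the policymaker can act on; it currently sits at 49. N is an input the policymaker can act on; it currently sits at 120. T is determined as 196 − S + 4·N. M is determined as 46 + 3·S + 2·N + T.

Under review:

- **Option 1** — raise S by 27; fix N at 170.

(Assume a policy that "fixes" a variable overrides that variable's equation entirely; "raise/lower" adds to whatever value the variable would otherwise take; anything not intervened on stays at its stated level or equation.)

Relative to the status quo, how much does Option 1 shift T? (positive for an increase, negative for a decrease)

Baseline:
  S = 49
  N = 120
  T = 196 − 49 + 4·120 = 627
Option 1 (S + 27, N := 170):
  S = 49 + 27 = 76
  N = 170
  T = 196 − 76 + 4·170 = 800
Change in T: 800 − 627 = 173

173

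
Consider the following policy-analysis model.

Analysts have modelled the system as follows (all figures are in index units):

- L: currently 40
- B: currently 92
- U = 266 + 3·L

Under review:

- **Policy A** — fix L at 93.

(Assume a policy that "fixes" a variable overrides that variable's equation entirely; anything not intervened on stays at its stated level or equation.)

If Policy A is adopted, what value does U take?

Policy A (L := 93):
  L = 93
  U = 266 + 3·93 = 545

545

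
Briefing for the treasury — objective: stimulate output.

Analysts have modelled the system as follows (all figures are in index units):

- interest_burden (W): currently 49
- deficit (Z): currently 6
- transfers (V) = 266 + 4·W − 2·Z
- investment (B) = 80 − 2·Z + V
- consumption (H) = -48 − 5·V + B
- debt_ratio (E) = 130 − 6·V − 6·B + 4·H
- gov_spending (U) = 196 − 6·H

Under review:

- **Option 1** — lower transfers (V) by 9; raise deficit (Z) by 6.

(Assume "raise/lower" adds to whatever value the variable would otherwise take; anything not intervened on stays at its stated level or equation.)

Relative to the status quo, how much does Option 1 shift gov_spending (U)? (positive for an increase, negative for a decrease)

-432

Baseline:
  W = 49
  Z = 6
  V = 266 + 4·49 − 2·6 = 450
  B = 80 − 2·6 + 450 = 518
  H = -48 − 5·450 + 518 = -1780
  U = 196 − 6·(-1780) = 10876
Option 1 (V − 9, Z + 6):
  W = 49
  Z = 6 + 6 = 12
  V = 266 + 4·49 − 2·12 (−9 from intervention) = 429
  B = 80 − 2·12 + 429 = 485
  H = -48 − 5·429 + 485 = -1708
  U = 196 − 6·(-1708) = 10444
Change in U: 10444 − 10876 = -432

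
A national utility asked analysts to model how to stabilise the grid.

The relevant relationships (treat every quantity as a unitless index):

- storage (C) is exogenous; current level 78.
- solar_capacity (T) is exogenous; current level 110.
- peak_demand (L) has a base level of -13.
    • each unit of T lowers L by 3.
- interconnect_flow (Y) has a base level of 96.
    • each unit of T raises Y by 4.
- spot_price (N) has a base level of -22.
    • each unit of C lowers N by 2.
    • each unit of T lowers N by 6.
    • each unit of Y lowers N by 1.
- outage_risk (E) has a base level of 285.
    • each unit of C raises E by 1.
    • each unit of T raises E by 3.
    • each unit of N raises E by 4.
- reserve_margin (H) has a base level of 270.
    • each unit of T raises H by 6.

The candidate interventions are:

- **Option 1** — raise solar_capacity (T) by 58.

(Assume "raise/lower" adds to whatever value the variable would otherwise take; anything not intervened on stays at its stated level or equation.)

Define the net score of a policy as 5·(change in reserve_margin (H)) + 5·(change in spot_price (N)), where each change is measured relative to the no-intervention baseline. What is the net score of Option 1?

-1160

Baseline:
  C = 78
  T = 110
  Y = 96 + 4·110 = 536
  N = -22 − 2·78 − 6·110 − 536 = -1374
  H = 270 + 6·110 = 930
Option 1 (T + 58):
  C = 78
  T = 110 + 58 = 168
  Y = 96 + 4·168 = 768
  N = -22 − 2·78 − 6·168 − 768 = -1954
  H = 270 + 6·168 = 1278
ΔH = 1278 − 930 = 348; ΔN = -1954 − (-1374) = -580
Score = 5·348 + 5·(-580) = -1160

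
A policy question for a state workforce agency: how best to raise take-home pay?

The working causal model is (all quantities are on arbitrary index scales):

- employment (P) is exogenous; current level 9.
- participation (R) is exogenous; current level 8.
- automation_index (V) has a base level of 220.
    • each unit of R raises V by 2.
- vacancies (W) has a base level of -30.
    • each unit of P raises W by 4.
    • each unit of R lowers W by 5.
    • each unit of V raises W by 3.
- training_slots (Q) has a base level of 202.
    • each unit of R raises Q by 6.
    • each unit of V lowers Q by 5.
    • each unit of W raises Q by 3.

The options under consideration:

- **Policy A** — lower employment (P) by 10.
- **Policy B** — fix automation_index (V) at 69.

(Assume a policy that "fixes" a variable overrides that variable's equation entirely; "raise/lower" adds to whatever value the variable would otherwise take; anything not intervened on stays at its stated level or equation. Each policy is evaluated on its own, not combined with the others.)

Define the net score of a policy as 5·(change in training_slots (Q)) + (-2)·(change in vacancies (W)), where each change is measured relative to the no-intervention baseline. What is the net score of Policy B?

Baseline:
  P = 9
  R = 8
  V = 220 + 2·8 = 236
  W = -30 + 4·9 − 5·8 + 3·236 = 674
  Q = 202 + 6·8 − 5·236 + 3·674 = 1092
Policy B (V := 69):
  P = 9
  R = 8
  V = 69
  W = -30 + 4·9 − 5·8 + 3·69 = 173
  Q = 202 + 6·8 − 5·69 + 3·173 = 424
ΔQ = 424 − 1092 = -668; ΔW = 173 − 674 = -501
Score = 5·(-668) + (-2)·(-501) = -2338

-2338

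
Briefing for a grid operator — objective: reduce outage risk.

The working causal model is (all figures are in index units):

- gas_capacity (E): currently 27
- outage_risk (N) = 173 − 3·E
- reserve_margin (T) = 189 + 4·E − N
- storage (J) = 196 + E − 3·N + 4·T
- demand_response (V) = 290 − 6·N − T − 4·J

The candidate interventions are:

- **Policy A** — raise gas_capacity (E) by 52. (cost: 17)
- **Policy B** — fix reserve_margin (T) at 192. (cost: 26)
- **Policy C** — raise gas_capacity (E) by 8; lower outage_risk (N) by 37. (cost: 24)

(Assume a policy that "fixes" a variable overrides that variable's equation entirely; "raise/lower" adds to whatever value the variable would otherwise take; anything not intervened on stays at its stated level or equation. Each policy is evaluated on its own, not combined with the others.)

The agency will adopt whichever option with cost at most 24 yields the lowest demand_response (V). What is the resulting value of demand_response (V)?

Policy A (E + 52):
  E = 27 + 52 = 79
  N = 173 − 3·79 = -64
  T = 189 + 4·79 − (-64) = 569
  J = 196 + 79 − 3·(-64) + 4·569 = 2743
  V = 290 − 6·(-64) − 569 − 4·2743 = -10867
Policy C (E + 8, N − 37):
  E = 27 + 8 = 35
  N = 173 − 3·35 (−37 from intervention) = 31
  T = 189 + 4·35 − 31 = 298
  J = 196 + 35 − 3·31 + 4·298 = 1330
  V = 290 − 6·31 − 298 − 4·1330 = -5514
Comparing — Policy A: V=-10867, Policy C: V=-5514. Lowest is -10867 (Policy A).

-10867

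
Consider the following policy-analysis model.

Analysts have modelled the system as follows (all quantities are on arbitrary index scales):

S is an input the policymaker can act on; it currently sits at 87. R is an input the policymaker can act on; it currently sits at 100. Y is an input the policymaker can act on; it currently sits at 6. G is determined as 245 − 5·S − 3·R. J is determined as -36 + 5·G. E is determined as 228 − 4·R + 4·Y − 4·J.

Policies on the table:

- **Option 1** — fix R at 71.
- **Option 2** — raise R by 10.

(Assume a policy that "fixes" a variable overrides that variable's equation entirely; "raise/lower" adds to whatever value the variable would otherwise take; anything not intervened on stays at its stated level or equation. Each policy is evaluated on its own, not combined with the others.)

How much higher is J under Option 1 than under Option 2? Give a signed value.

Option 1 (R := 71):
  S = 87
  R = 71
  G = 245 − 5·87 − 3·71 = -403
  J = -36 + 5·(-403) = -2051
Option 2 (R + 10):
  S = 87
  R = 100 + 10 = 110
  G = 245 − 5·87 − 3·110 = -520
  J = -36 + 5·(-520) = -2636
J: -2051 − (-2636) = 585

585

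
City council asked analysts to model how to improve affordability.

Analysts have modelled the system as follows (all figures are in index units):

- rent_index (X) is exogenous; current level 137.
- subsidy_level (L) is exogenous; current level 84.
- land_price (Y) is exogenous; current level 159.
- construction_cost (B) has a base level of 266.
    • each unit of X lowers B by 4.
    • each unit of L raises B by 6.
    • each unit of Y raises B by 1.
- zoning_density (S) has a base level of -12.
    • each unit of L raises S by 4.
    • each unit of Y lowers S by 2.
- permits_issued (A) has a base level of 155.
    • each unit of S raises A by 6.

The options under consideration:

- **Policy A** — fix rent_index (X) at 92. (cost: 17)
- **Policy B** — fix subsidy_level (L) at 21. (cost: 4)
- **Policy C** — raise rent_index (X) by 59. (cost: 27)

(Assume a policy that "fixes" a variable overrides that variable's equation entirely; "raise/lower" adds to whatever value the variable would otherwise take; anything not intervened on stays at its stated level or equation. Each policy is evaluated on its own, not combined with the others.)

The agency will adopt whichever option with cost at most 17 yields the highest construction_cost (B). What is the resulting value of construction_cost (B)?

Policy A (X := 92):
  X = 92
  L = 84
  Y = 159
  B = 266 − 4·92 + 6·84 + 159 = 561
Policy B (L := 21):
  X = 137
  L = 21
  Y = 159
  B = 266 − 4·137 + 6·21 + 159 = 3
Comparing — Policy A: B=561, Policy B: B=3. Highest is 561 (Policy A).

561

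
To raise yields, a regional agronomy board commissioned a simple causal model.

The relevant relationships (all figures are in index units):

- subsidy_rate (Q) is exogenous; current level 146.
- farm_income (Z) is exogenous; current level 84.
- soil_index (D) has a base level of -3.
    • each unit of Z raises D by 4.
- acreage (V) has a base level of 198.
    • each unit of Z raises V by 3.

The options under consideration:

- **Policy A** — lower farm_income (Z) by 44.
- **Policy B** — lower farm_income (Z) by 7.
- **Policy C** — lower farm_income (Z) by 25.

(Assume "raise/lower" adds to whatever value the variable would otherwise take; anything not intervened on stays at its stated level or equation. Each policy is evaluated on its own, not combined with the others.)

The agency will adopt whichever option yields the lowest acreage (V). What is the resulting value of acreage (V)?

318

Policy A (Z − 44):
  Z = 84 − 44 = 40
  V = 198 + 3·40 = 318
Policy B (Z − 7):
  Z = 84 − 7 = 77
  V = 198 + 3·77 = 429
Policy C (Z − 25):
  Z = 84 − 25 = 59
  V = 198 + 3·59 = 375
Comparing — Policy A: V=318, Policy B: V=429, Policy C: V=375. Lowest is 318 (Policy A).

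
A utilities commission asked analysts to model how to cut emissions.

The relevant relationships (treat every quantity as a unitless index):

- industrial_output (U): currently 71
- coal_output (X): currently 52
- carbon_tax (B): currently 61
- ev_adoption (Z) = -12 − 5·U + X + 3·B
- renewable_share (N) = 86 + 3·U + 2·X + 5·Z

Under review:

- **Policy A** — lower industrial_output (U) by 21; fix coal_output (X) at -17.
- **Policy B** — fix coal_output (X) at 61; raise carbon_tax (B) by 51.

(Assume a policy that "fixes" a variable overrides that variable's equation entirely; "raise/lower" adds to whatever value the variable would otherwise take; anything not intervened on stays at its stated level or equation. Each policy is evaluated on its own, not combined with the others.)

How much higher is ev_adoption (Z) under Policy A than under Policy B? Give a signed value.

-126

Policy A (U − 21, X := -17):
  U = 71 − 21 = 50
  X = -17
  B = 61
  Z = -12 − 5·50 + (-17) + 3·61 = -96
Policy B (X := 61, B + 51):
  U = 71
  X = 61
  B = 61 + 51 = 112
  Z = -12 − 5·71 + 61 + 3·112 = 30
Z: -96 − 30 = -126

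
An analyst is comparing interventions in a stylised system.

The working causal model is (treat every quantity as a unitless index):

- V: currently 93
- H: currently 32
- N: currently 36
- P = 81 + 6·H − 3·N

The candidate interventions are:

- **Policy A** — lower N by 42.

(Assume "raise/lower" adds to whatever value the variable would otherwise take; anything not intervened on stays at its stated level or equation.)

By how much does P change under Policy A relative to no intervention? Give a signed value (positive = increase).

Baseline:
  H = 32
  N = 36
  P = 81 + 6·32 − 3·36 = 165
Policy A (N − 42):
  H = 32
  N = 36 − 42 = -6
  P = 81 + 6·32 − 3·(-6) = 291
Change in P: 291 − 165 = 126

126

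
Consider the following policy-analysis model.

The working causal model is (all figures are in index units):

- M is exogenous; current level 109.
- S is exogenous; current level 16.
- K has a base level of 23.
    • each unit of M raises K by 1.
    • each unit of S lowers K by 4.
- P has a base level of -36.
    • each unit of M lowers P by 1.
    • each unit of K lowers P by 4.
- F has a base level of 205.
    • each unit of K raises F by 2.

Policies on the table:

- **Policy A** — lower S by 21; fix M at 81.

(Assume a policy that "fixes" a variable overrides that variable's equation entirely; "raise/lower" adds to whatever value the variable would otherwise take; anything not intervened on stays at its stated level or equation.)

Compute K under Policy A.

124

Policy A (S − 21, M := 81):
  M = 81
  S = 16 − 21 = -5
  K = 23 + 81 − 4·(-5) = 124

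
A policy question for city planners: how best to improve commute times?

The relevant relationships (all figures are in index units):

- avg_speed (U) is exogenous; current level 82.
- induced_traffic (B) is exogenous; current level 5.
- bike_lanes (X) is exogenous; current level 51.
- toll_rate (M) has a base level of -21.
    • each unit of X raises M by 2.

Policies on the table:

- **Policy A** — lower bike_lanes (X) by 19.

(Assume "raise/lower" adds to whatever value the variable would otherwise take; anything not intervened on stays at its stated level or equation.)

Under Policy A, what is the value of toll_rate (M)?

43

Policy A (X − 19):
  X = 51 − 19 = 32
  M = -21 + 2·32 = 43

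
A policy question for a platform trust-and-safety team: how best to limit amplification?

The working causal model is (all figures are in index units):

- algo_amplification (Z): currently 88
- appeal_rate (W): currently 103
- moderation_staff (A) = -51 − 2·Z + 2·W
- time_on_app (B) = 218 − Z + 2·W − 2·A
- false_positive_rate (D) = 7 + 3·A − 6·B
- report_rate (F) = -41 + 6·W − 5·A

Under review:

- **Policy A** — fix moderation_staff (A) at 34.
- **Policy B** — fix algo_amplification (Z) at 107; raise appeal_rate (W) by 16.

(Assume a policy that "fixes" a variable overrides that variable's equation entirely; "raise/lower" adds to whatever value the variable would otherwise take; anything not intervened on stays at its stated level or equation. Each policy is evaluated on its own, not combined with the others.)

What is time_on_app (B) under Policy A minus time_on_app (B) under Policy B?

-135

Policy A (A := 34):
  Z = 88
  W = 103
  A = 34
  B = 218 − 88 + 2·103 − 2·34 = 268
Policy B (Z := 107, W + 16):
  Z = 107
  W = 103 + 16 = 119
  A = -51 − 2·107 + 2·119 = -27
  B = 218 − 107 + 2·119 − 2·(-27) = 403
B: 268 − 403 = -135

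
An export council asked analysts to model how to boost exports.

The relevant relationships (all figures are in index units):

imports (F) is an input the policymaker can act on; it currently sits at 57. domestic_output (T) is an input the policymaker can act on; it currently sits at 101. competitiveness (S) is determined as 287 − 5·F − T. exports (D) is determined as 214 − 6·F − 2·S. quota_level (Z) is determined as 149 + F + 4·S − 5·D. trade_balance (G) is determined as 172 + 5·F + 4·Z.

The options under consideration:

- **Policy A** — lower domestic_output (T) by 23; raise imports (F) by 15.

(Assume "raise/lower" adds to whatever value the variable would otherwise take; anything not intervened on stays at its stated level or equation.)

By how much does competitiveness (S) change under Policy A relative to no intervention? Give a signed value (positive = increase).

-52

Baseline:
  F = 57
  T = 101
  S = 287 − 5·57 − 101 = -99
Policy A (T − 23, F + 15):
  F = 57 + 15 = 72
  T = 101 − 23 = 78
  S = 287 − 5·72 − 78 = -151
Change in S: -151 − (-99) = -52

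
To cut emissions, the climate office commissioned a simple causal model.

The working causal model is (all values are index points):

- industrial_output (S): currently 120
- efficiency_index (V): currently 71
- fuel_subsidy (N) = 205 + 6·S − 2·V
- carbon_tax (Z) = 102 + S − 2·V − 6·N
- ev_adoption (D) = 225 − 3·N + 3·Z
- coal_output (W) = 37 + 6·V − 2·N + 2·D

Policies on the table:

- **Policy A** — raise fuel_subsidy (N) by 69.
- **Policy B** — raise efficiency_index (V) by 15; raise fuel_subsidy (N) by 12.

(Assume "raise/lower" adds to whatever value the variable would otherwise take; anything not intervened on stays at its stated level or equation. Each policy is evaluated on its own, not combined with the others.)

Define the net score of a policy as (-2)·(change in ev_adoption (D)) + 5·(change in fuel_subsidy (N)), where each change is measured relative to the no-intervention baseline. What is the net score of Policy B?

Baseline:
  S = 120
  V = 71
  N = 205 + 6·120 − 2·71 = 783
  Z = 102 + 120 − 2·71 − 6·783 = -4618
  D = 225 − 3·783 + 3·(-4618) = -15978
Policy B (V + 15, N + 12):
  S = 120
  V = 71 + 15 = 86
  N = 205 + 6·120 − 2·86 (+12 from intervention) = 765
  Z = 102 + 120 − 2·86 − 6·765 = -4540
  D = 225 − 3·765 + 3·(-4540) = -15690
ΔD = -15690 − (-15978) = 288; ΔN = 765 − 783 = -18
Score = (-2)·288 + 5·(-18) = -666

-666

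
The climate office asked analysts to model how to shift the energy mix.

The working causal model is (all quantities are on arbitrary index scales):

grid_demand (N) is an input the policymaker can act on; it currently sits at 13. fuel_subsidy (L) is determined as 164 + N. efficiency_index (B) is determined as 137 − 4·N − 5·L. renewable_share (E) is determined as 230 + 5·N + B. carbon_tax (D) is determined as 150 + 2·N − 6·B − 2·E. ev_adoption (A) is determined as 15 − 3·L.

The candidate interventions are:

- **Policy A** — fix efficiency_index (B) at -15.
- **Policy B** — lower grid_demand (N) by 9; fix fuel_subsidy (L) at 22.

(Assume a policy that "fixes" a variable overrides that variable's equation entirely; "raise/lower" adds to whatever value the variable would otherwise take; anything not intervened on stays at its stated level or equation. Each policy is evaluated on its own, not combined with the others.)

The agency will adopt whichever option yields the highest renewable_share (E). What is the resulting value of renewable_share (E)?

280

Policy A (B := -15):
  N = 13
  L = 164 + 13 = 177
  B = -15
  E = 230 + 5·13 + (-15) = 280
Policy B (N − 9, L := 22):
  N = 13 − 9 = 4
  L = 22
  B = 137 − 4·4 − 5·22 = 11
  E = 230 + 5·4 + 11 = 261
Comparing — Policy A: E=280, Policy B: E=261. Highest is 280 (Policy A).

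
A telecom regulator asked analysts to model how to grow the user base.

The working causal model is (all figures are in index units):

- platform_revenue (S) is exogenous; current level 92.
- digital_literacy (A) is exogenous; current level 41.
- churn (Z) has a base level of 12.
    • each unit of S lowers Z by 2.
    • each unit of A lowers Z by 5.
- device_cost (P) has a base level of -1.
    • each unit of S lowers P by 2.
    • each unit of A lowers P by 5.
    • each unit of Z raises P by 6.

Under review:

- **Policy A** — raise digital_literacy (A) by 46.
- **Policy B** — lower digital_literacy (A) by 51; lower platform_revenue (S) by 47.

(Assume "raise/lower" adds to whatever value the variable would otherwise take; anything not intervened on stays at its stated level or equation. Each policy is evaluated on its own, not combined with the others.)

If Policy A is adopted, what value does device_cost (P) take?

-4262

Policy A (A + 46):
  S = 92
  A = 41 + 46 = 87
  Z = 12 − 2·92 − 5·87 = -607
  P = -1 − 2·92 − 5·87 + 6·(-607) = -4262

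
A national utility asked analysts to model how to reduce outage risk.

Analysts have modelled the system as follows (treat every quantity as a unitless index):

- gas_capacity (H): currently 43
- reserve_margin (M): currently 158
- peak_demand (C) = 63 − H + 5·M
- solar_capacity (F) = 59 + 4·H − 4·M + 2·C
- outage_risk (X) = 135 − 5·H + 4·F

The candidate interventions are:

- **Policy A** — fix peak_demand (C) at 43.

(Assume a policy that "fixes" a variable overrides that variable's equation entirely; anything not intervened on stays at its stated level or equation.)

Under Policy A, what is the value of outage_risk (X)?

Policy A (C := 43):
  H = 43
  M = 158
  C = 43
  F = 59 + 4·43 − 4·158 + 2·43 = -315
  X = 135 − 5·43 + 4·(-315) = -1340

-1340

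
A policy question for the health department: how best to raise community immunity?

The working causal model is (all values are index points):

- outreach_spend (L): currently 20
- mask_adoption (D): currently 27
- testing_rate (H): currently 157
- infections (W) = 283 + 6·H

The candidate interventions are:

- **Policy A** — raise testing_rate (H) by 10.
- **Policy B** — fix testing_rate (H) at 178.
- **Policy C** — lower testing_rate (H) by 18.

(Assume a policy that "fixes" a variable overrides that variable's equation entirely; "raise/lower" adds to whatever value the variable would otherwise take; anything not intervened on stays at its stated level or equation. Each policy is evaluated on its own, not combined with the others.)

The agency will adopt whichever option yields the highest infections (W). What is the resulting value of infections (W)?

1351

Policy A (H + 10):
  H = 157 + 10 = 167
  W = 283 + 6·167 = 1285
Policy B (H := 178):
  H = 178
  W = 283 + 6·178 = 1351
Policy C (H − 18):
  H = 157 − 18 = 139
  W = 283 + 6·139 = 1117
Comparing — Policy A: W=1285, Policy B: W=1351, Policy C: W=1117. Highest is 1351 (Policy B).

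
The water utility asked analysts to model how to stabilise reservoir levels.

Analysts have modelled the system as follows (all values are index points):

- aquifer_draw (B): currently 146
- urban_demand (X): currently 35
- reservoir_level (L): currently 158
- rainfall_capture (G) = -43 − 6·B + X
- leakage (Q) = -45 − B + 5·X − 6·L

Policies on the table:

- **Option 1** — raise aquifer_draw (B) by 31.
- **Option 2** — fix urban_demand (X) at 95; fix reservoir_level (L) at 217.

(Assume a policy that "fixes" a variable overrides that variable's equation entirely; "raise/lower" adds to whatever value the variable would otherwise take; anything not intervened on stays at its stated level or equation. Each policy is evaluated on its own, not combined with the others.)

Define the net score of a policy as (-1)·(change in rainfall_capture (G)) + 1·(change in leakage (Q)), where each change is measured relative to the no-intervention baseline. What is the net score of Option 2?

Baseline:
  B = 146
  X = 35
  L = 158
  G = -43 − 6·146 + 35 = -884
  Q = -45 − 146 + 5·35 − 6·158 = -964
Option 2 (X := 95, L := 217):
  B = 146
  X = 95
  L = 217
  G = -43 − 6·146 + 95 = -824
  Q = -45 − 146 + 5·95 − 6·217 = -1018
ΔG = -824 − (-884) = 60; ΔQ = -1018 − (-964) = -54
Score = (-1)·60 + 1·(-54) = -114

-114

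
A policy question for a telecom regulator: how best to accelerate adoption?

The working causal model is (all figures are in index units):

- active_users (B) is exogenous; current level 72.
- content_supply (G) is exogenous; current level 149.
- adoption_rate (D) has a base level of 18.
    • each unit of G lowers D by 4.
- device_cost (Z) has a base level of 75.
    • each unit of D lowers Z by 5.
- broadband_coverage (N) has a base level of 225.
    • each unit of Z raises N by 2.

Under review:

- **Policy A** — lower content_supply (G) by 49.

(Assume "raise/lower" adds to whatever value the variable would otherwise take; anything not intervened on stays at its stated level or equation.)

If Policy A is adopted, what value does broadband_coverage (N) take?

Policy A (G − 49):
  G = 149 − 49 = 100
  D = 18 − 4·100 = -382
  Z = 75 − 5·(-382) = 1985
  N = 225 + 2·1985 = 4195

4195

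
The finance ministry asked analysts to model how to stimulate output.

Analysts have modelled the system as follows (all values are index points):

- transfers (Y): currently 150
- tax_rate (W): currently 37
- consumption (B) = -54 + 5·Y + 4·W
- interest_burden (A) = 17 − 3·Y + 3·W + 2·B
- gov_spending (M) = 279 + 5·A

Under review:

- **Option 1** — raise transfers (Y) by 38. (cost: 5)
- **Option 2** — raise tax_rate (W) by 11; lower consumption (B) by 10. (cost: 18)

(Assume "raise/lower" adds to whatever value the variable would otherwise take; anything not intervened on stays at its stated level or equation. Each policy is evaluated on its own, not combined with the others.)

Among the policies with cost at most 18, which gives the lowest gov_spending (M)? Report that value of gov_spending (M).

Option 1 (Y + 38):
  Y = 150 + 38 = 188
  W = 37
  B = -54 + 5·188 + 4·37 = 1034
  A = 17 − 3·188 + 3·37 + 2·1034 = 1632
  M = 279 + 5·1632 = 8439
Option 2 (W + 11, B − 10):
  Y = 150
  W = 37 + 11 = 48
  B = -54 + 5·150 + 4·48 (−10 from intervention) = 878
  A = 17 − 3·150 + 3·48 + 2·878 = 1467
  M = 279 + 5·1467 = 7614
Comparing — Option 1: M=8439, Option 2: M=7614. Lowest is 7614 (Option 2).

7614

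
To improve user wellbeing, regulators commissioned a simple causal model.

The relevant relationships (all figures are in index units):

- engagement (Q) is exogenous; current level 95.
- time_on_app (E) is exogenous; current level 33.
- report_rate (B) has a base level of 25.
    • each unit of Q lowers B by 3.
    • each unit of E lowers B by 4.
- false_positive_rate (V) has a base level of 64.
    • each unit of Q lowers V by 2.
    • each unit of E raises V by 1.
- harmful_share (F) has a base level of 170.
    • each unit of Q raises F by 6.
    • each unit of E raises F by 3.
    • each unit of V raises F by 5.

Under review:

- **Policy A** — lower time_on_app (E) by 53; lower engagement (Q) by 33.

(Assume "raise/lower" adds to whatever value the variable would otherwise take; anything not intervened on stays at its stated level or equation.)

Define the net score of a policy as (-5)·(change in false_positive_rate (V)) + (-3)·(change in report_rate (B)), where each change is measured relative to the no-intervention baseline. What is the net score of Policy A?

Baseline:
  Q = 95
  E = 33
  B = 25 − 3·95 − 4·33 = -392
  V = 64 − 2·95 + 33 = -93
Policy A (E − 53, Q − 33):
  Q = 95 − 33 = 62
  E = 33 − 53 = -20
  B = 25 − 3·62 − 4·(-20) = -81
  V = 64 − 2·62 + (-20) = -80
ΔV = -80 − (-93) = 13; ΔB = -81 − (-392) = 311
Score = (-5)·13 + (-3)·311 = -998

-998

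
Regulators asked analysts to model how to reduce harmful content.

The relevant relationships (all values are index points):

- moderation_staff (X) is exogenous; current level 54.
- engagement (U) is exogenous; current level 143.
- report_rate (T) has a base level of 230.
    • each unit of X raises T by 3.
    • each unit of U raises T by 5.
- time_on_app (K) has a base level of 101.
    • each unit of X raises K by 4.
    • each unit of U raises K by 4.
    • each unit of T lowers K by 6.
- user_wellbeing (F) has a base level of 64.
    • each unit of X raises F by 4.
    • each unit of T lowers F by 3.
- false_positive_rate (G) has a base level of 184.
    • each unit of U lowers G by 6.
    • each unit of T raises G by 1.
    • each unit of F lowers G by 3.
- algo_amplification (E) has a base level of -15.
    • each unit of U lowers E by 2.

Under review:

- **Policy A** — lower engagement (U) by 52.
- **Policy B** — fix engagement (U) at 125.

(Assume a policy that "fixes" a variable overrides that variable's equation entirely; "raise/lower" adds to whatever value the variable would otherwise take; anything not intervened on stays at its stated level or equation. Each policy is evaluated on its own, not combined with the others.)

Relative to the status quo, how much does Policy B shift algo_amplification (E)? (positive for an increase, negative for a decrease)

36

Baseline:
  U = 143
  E = -15 − 2·143 = -301
Policy B (U := 125):
  U = 125
  E = -15 − 2·125 = -265
Change in E: -265 − (-301) = 36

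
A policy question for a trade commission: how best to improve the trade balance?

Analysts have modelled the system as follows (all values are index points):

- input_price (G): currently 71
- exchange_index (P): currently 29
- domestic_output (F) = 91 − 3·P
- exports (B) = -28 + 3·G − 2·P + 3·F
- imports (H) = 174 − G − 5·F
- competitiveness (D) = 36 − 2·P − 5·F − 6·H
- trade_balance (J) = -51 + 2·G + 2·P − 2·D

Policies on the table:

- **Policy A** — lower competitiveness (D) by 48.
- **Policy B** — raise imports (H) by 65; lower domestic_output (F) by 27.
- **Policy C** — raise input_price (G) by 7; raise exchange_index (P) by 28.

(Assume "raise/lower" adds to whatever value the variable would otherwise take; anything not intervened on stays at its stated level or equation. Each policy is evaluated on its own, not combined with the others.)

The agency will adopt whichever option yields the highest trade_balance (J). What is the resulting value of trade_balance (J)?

5527

Policy A (D − 48):
  G = 71
  P = 29
  F = 91 − 3·29 = 4
  H = 174 − 71 − 5·4 = 83
  D = 36 − 2·29 − 5·4 − 6·83 (−48 from intervention) = -588
  J = -51 + 2·71 + 2·29 − 2·(-588) = 1325
Policy B (H + 65, F − 27):
  G = 71
  P = 29
  F = 91 − 3·29 (−27 from intervention) = -23
  H = 174 − 71 − 5·(-23) (+65 from intervention) = 283
  D = 36 − 2·29 − 5·(-23) − 6·283 = -1605
  J = -51 + 2·71 + 2·29 − 2·(-1605) = 3359
Policy C (G + 7, P + 28):
  G = 71 + 7 = 78
  P = 29 + 28 = 57
  F = 91 − 3·57 = -80
  H = 174 − 78 − 5·(-80) = 496
  D = 36 − 2·57 − 5·(-80) − 6·496 = -2654
  J = -51 + 2·78 + 2·57 − 2·(-2654) = 5527
Comparing — Policy A: J=1325, Policy B: J=3359, Policy C: J=5527. Highest is 5527 (Policy C).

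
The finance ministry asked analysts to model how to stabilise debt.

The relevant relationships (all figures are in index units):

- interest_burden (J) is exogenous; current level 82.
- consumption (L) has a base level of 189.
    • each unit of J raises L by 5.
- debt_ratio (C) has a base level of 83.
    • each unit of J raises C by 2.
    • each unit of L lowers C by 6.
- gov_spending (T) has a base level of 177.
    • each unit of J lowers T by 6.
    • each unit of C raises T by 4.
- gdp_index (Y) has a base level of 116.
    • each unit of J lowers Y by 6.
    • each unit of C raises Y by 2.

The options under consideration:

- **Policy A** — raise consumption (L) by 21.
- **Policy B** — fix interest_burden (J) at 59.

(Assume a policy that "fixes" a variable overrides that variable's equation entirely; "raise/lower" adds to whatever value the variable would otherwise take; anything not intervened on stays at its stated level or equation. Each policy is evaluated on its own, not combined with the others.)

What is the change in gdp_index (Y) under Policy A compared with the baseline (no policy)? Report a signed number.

-252

Baseline:
  J = 82
  L = 189 + 5·82 = 599
  C = 83 + 2·82 − 6·599 = -3347
  Y = 116 − 6·82 + 2·(-3347) = -7070
Policy A (L + 21):
  J = 82
  L = 189 + 5·82 (+21 from intervention) = 620
  C = 83 + 2·82 − 6·620 = -3473
  Y = 116 − 6·82 + 2·(-3473) = -7322
Change in Y: -7322 − (-7070) = -252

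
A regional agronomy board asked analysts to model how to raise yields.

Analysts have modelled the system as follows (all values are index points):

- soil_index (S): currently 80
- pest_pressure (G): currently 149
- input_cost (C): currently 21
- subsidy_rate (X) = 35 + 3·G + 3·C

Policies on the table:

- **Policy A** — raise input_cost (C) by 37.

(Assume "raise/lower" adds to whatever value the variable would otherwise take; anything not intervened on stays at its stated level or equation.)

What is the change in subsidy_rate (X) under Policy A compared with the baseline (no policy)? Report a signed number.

Baseline:
  G = 149
  C = 21
  X = 35 + 3·149 + 3·21 = 545
Policy A (C + 37):
  G = 149
  C = 21 + 37 = 58
  X = 35 + 3·149 + 3·58 = 656
Change in X: 656 − 545 = 111

111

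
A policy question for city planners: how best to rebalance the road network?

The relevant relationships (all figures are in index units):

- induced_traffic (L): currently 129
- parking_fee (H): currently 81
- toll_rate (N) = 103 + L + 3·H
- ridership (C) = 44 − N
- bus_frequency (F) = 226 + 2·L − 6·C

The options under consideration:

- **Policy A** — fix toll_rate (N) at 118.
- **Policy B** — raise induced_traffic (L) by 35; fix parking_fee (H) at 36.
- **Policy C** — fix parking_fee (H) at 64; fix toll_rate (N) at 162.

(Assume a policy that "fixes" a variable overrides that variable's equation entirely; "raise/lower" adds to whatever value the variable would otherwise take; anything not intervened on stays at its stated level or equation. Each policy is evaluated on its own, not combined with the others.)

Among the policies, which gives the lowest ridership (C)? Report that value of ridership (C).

-331

Policy A (N := 118):
  L = 129
  H = 81
  N = 118
  C = 44 − 118 = -74
Policy B (L + 35, H := 36):
  L = 129 + 35 = 164
  H = 36
  N = 103 + 164 + 3·36 = 375
  C = 44 − 375 = -331
Policy C (H := 64, N := 162):
  L = 129
  H = 64
  N = 162
  C = 44 − 162 = -118
Comparing — Policy A: C=-74, Policy B: C=-331, Policy C: C=-118. Lowest is -331 (Policy B).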